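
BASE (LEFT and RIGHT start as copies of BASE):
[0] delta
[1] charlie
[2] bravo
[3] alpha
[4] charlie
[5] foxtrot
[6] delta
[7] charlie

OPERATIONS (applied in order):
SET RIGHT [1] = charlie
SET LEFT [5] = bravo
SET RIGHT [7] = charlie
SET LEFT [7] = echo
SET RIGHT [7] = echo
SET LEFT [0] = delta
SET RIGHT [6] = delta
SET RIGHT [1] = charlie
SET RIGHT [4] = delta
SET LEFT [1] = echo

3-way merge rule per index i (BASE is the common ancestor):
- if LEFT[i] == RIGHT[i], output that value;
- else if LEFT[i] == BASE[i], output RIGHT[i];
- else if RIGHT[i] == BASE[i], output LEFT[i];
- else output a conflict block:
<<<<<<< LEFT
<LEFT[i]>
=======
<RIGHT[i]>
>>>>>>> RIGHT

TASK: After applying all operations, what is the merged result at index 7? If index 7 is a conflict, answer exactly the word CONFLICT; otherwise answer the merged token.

Answer: echo

Derivation:
Final LEFT:  [delta, echo, bravo, alpha, charlie, bravo, delta, echo]
Final RIGHT: [delta, charlie, bravo, alpha, delta, foxtrot, delta, echo]
i=0: L=delta R=delta -> agree -> delta
i=1: L=echo, R=charlie=BASE -> take LEFT -> echo
i=2: L=bravo R=bravo -> agree -> bravo
i=3: L=alpha R=alpha -> agree -> alpha
i=4: L=charlie=BASE, R=delta -> take RIGHT -> delta
i=5: L=bravo, R=foxtrot=BASE -> take LEFT -> bravo
i=6: L=delta R=delta -> agree -> delta
i=7: L=echo R=echo -> agree -> echo
Index 7 -> echo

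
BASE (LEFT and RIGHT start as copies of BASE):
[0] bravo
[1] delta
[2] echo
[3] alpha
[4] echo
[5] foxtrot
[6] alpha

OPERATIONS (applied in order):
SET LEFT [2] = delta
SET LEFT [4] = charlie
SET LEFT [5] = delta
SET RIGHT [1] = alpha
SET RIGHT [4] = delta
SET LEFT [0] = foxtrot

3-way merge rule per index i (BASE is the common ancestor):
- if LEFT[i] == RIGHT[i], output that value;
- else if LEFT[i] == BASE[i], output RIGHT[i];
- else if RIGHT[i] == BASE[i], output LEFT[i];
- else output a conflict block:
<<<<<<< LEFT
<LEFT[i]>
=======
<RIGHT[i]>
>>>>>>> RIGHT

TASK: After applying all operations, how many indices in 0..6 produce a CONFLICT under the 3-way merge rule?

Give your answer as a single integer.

Answer: 1

Derivation:
Final LEFT:  [foxtrot, delta, delta, alpha, charlie, delta, alpha]
Final RIGHT: [bravo, alpha, echo, alpha, delta, foxtrot, alpha]
i=0: L=foxtrot, R=bravo=BASE -> take LEFT -> foxtrot
i=1: L=delta=BASE, R=alpha -> take RIGHT -> alpha
i=2: L=delta, R=echo=BASE -> take LEFT -> delta
i=3: L=alpha R=alpha -> agree -> alpha
i=4: BASE=echo L=charlie R=delta all differ -> CONFLICT
i=5: L=delta, R=foxtrot=BASE -> take LEFT -> delta
i=6: L=alpha R=alpha -> agree -> alpha
Conflict count: 1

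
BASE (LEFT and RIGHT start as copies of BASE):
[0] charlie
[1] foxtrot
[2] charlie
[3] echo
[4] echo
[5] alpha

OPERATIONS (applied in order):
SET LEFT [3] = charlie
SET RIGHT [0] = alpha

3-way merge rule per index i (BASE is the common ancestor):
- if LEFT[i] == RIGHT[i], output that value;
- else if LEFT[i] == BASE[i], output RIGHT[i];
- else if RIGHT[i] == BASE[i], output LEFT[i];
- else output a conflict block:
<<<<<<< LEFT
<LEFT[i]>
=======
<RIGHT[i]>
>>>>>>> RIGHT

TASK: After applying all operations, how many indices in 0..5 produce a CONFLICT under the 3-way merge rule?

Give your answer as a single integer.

Answer: 0

Derivation:
Final LEFT:  [charlie, foxtrot, charlie, charlie, echo, alpha]
Final RIGHT: [alpha, foxtrot, charlie, echo, echo, alpha]
i=0: L=charlie=BASE, R=alpha -> take RIGHT -> alpha
i=1: L=foxtrot R=foxtrot -> agree -> foxtrot
i=2: L=charlie R=charlie -> agree -> charlie
i=3: L=charlie, R=echo=BASE -> take LEFT -> charlie
i=4: L=echo R=echo -> agree -> echo
i=5: L=alpha R=alpha -> agree -> alpha
Conflict count: 0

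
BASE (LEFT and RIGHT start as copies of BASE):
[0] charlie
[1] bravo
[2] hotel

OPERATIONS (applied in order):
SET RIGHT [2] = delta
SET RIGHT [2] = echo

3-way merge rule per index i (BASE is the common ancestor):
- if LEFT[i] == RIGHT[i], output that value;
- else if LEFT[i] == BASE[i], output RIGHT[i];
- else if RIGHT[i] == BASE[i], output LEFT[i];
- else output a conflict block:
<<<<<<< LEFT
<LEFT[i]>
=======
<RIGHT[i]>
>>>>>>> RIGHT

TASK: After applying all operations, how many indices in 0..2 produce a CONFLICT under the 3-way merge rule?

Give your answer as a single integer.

Final LEFT:  [charlie, bravo, hotel]
Final RIGHT: [charlie, bravo, echo]
i=0: L=charlie R=charlie -> agree -> charlie
i=1: L=bravo R=bravo -> agree -> bravo
i=2: L=hotel=BASE, R=echo -> take RIGHT -> echo
Conflict count: 0

Answer: 0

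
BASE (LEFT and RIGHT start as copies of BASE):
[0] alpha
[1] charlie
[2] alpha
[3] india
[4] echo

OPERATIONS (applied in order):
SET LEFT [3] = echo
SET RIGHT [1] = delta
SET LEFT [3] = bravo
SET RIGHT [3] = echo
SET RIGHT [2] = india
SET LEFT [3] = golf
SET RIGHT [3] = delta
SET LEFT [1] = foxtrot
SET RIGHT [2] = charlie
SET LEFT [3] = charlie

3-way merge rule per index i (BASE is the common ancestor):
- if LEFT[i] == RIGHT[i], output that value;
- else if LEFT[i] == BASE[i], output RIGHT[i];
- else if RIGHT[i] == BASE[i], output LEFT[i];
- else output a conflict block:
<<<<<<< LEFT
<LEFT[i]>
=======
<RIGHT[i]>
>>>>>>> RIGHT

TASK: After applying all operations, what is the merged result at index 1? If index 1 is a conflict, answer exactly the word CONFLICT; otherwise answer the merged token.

Final LEFT:  [alpha, foxtrot, alpha, charlie, echo]
Final RIGHT: [alpha, delta, charlie, delta, echo]
i=0: L=alpha R=alpha -> agree -> alpha
i=1: BASE=charlie L=foxtrot R=delta all differ -> CONFLICT
i=2: L=alpha=BASE, R=charlie -> take RIGHT -> charlie
i=3: BASE=india L=charlie R=delta all differ -> CONFLICT
i=4: L=echo R=echo -> agree -> echo
Index 1 -> CONFLICT

Answer: CONFLICT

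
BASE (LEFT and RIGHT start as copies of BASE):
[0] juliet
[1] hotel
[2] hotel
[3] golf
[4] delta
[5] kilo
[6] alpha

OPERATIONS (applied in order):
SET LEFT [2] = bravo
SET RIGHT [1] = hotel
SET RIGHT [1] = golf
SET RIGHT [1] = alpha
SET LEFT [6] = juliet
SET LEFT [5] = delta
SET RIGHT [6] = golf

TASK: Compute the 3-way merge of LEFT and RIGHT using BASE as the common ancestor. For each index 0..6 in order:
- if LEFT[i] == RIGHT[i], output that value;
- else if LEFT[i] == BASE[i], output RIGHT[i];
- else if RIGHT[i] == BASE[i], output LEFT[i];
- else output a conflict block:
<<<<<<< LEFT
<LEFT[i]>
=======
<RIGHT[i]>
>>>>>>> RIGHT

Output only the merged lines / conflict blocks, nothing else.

Answer: juliet
alpha
bravo
golf
delta
delta
<<<<<<< LEFT
juliet
=======
golf
>>>>>>> RIGHT

Derivation:
Final LEFT:  [juliet, hotel, bravo, golf, delta, delta, juliet]
Final RIGHT: [juliet, alpha, hotel, golf, delta, kilo, golf]
i=0: L=juliet R=juliet -> agree -> juliet
i=1: L=hotel=BASE, R=alpha -> take RIGHT -> alpha
i=2: L=bravo, R=hotel=BASE -> take LEFT -> bravo
i=3: L=golf R=golf -> agree -> golf
i=4: L=delta R=delta -> agree -> delta
i=5: L=delta, R=kilo=BASE -> take LEFT -> delta
i=6: BASE=alpha L=juliet R=golf all differ -> CONFLICT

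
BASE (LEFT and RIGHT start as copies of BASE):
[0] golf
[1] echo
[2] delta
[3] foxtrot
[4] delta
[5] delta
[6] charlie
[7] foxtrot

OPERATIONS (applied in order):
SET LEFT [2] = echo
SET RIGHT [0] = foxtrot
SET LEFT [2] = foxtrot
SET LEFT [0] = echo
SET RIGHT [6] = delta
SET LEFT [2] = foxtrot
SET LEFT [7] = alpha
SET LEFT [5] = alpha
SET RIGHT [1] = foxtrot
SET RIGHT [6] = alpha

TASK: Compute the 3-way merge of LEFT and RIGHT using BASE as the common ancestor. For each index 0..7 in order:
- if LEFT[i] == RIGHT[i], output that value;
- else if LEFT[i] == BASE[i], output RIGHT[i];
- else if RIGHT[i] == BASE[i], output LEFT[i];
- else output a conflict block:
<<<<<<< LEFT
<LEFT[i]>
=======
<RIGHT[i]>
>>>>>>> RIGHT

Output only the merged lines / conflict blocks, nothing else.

Final LEFT:  [echo, echo, foxtrot, foxtrot, delta, alpha, charlie, alpha]
Final RIGHT: [foxtrot, foxtrot, delta, foxtrot, delta, delta, alpha, foxtrot]
i=0: BASE=golf L=echo R=foxtrot all differ -> CONFLICT
i=1: L=echo=BASE, R=foxtrot -> take RIGHT -> foxtrot
i=2: L=foxtrot, R=delta=BASE -> take LEFT -> foxtrot
i=3: L=foxtrot R=foxtrot -> agree -> foxtrot
i=4: L=delta R=delta -> agree -> delta
i=5: L=alpha, R=delta=BASE -> take LEFT -> alpha
i=6: L=charlie=BASE, R=alpha -> take RIGHT -> alpha
i=7: L=alpha, R=foxtrot=BASE -> take LEFT -> alpha

Answer: <<<<<<< LEFT
echo
=======
foxtrot
>>>>>>> RIGHT
foxtrot
foxtrot
foxtrot
delta
alpha
alpha
alpha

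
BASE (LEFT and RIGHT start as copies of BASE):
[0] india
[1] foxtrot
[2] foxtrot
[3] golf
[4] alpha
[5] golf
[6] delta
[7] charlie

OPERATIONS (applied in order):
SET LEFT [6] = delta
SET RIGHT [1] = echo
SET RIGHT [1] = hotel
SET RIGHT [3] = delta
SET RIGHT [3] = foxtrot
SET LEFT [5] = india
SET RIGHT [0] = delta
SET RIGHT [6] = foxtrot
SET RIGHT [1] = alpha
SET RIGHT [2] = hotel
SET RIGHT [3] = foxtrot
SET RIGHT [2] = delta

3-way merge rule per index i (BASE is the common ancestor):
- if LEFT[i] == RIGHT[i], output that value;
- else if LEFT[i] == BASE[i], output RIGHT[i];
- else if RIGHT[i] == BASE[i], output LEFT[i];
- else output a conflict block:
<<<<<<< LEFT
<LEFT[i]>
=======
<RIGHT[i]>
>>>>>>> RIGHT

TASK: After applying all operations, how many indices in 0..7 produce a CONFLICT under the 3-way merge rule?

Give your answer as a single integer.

Answer: 0

Derivation:
Final LEFT:  [india, foxtrot, foxtrot, golf, alpha, india, delta, charlie]
Final RIGHT: [delta, alpha, delta, foxtrot, alpha, golf, foxtrot, charlie]
i=0: L=india=BASE, R=delta -> take RIGHT -> delta
i=1: L=foxtrot=BASE, R=alpha -> take RIGHT -> alpha
i=2: L=foxtrot=BASE, R=delta -> take RIGHT -> delta
i=3: L=golf=BASE, R=foxtrot -> take RIGHT -> foxtrot
i=4: L=alpha R=alpha -> agree -> alpha
i=5: L=india, R=golf=BASE -> take LEFT -> india
i=6: L=delta=BASE, R=foxtrot -> take RIGHT -> foxtrot
i=7: L=charlie R=charlie -> agree -> charlie
Conflict count: 0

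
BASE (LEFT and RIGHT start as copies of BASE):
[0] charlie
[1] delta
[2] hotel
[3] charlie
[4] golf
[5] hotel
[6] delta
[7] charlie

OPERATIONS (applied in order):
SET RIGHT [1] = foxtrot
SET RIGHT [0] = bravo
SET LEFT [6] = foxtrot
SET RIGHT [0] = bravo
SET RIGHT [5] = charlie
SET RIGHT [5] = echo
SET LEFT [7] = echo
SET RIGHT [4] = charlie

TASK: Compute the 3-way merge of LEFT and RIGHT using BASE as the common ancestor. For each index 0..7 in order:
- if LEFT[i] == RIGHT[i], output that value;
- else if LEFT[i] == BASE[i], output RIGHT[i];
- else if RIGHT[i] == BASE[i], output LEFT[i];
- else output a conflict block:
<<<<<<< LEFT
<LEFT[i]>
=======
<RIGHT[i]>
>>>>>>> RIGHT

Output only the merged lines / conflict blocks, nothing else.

Final LEFT:  [charlie, delta, hotel, charlie, golf, hotel, foxtrot, echo]
Final RIGHT: [bravo, foxtrot, hotel, charlie, charlie, echo, delta, charlie]
i=0: L=charlie=BASE, R=bravo -> take RIGHT -> bravo
i=1: L=delta=BASE, R=foxtrot -> take RIGHT -> foxtrot
i=2: L=hotel R=hotel -> agree -> hotel
i=3: L=charlie R=charlie -> agree -> charlie
i=4: L=golf=BASE, R=charlie -> take RIGHT -> charlie
i=5: L=hotel=BASE, R=echo -> take RIGHT -> echo
i=6: L=foxtrot, R=delta=BASE -> take LEFT -> foxtrot
i=7: L=echo, R=charlie=BASE -> take LEFT -> echo

Answer: bravo
foxtrot
hotel
charlie
charlie
echo
foxtrot
echo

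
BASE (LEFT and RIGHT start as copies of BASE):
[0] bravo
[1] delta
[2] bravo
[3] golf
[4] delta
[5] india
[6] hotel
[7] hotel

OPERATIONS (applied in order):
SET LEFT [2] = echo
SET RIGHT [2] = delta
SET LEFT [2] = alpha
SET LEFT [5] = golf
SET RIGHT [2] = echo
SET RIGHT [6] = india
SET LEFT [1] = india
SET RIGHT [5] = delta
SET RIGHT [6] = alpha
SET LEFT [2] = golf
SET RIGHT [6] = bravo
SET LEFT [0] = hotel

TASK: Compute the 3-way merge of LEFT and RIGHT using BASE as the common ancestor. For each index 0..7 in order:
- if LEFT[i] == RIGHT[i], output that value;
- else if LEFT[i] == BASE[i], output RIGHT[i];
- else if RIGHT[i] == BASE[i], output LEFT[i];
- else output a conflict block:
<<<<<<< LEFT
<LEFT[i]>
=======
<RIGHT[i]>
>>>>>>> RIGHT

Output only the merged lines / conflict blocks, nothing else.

Answer: hotel
india
<<<<<<< LEFT
golf
=======
echo
>>>>>>> RIGHT
golf
delta
<<<<<<< LEFT
golf
=======
delta
>>>>>>> RIGHT
bravo
hotel

Derivation:
Final LEFT:  [hotel, india, golf, golf, delta, golf, hotel, hotel]
Final RIGHT: [bravo, delta, echo, golf, delta, delta, bravo, hotel]
i=0: L=hotel, R=bravo=BASE -> take LEFT -> hotel
i=1: L=india, R=delta=BASE -> take LEFT -> india
i=2: BASE=bravo L=golf R=echo all differ -> CONFLICT
i=3: L=golf R=golf -> agree -> golf
i=4: L=delta R=delta -> agree -> delta
i=5: BASE=india L=golf R=delta all differ -> CONFLICT
i=6: L=hotel=BASE, R=bravo -> take RIGHT -> bravo
i=7: L=hotel R=hotel -> agree -> hotel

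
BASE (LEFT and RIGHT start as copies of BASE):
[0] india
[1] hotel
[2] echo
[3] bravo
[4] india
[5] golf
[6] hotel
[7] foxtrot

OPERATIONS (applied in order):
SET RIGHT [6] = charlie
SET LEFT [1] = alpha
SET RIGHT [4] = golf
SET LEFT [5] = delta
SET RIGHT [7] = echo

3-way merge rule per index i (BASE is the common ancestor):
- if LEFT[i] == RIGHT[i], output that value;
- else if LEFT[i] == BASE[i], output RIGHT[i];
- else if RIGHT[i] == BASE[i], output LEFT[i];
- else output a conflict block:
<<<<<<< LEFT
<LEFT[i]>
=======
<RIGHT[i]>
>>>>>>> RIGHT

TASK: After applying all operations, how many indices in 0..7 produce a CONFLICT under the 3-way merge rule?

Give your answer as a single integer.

Final LEFT:  [india, alpha, echo, bravo, india, delta, hotel, foxtrot]
Final RIGHT: [india, hotel, echo, bravo, golf, golf, charlie, echo]
i=0: L=india R=india -> agree -> india
i=1: L=alpha, R=hotel=BASE -> take LEFT -> alpha
i=2: L=echo R=echo -> agree -> echo
i=3: L=bravo R=bravo -> agree -> bravo
i=4: L=india=BASE, R=golf -> take RIGHT -> golf
i=5: L=delta, R=golf=BASE -> take LEFT -> delta
i=6: L=hotel=BASE, R=charlie -> take RIGHT -> charlie
i=7: L=foxtrot=BASE, R=echo -> take RIGHT -> echo
Conflict count: 0

Answer: 0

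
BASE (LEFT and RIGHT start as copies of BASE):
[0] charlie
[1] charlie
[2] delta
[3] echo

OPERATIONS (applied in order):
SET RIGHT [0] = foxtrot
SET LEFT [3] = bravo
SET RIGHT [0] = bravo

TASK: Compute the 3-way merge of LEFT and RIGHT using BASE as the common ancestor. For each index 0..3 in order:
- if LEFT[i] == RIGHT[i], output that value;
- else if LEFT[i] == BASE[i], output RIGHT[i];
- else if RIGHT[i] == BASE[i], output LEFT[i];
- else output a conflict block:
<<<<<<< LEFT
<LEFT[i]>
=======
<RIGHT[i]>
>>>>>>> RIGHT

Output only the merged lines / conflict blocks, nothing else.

Final LEFT:  [charlie, charlie, delta, bravo]
Final RIGHT: [bravo, charlie, delta, echo]
i=0: L=charlie=BASE, R=bravo -> take RIGHT -> bravo
i=1: L=charlie R=charlie -> agree -> charlie
i=2: L=delta R=delta -> agree -> delta
i=3: L=bravo, R=echo=BASE -> take LEFT -> bravo

Answer: bravo
charlie
delta
bravo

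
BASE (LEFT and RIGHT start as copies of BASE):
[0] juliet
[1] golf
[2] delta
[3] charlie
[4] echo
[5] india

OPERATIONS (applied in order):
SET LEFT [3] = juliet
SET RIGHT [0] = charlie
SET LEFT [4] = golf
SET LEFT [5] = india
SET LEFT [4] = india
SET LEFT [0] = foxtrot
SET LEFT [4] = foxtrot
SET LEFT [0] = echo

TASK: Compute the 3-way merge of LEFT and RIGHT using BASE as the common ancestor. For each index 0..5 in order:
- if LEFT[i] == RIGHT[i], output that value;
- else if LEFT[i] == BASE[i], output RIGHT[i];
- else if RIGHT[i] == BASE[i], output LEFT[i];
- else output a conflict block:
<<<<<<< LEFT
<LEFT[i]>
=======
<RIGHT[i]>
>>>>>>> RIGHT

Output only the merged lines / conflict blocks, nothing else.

Final LEFT:  [echo, golf, delta, juliet, foxtrot, india]
Final RIGHT: [charlie, golf, delta, charlie, echo, india]
i=0: BASE=juliet L=echo R=charlie all differ -> CONFLICT
i=1: L=golf R=golf -> agree -> golf
i=2: L=delta R=delta -> agree -> delta
i=3: L=juliet, R=charlie=BASE -> take LEFT -> juliet
i=4: L=foxtrot, R=echo=BASE -> take LEFT -> foxtrot
i=5: L=india R=india -> agree -> india

Answer: <<<<<<< LEFT
echo
=======
charlie
>>>>>>> RIGHT
golf
delta
juliet
foxtrot
india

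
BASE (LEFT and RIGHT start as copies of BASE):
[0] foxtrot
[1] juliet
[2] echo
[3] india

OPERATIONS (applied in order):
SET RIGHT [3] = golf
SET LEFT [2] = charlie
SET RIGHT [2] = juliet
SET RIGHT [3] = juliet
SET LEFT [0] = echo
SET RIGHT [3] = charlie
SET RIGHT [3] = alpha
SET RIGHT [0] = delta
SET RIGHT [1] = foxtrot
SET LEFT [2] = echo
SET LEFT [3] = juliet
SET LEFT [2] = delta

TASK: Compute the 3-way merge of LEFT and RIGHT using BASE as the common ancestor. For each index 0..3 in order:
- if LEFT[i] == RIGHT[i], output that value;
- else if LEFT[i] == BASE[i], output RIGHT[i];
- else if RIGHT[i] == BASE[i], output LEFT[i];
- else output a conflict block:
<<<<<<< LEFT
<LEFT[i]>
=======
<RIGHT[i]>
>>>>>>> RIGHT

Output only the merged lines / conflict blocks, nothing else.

Answer: <<<<<<< LEFT
echo
=======
delta
>>>>>>> RIGHT
foxtrot
<<<<<<< LEFT
delta
=======
juliet
>>>>>>> RIGHT
<<<<<<< LEFT
juliet
=======
alpha
>>>>>>> RIGHT

Derivation:
Final LEFT:  [echo, juliet, delta, juliet]
Final RIGHT: [delta, foxtrot, juliet, alpha]
i=0: BASE=foxtrot L=echo R=delta all differ -> CONFLICT
i=1: L=juliet=BASE, R=foxtrot -> take RIGHT -> foxtrot
i=2: BASE=echo L=delta R=juliet all differ -> CONFLICT
i=3: BASE=india L=juliet R=alpha all differ -> CONFLICT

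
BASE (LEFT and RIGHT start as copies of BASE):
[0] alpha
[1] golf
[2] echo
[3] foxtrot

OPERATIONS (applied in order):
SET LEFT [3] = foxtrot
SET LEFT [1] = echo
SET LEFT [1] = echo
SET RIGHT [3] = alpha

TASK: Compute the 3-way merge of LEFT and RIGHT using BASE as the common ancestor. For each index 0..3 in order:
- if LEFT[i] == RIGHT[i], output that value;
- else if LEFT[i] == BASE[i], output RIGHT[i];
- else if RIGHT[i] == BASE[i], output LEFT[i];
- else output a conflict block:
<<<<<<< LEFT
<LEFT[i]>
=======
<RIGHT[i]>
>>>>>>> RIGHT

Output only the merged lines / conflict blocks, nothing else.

Answer: alpha
echo
echo
alpha

Derivation:
Final LEFT:  [alpha, echo, echo, foxtrot]
Final RIGHT: [alpha, golf, echo, alpha]
i=0: L=alpha R=alpha -> agree -> alpha
i=1: L=echo, R=golf=BASE -> take LEFT -> echo
i=2: L=echo R=echo -> agree -> echo
i=3: L=foxtrot=BASE, R=alpha -> take RIGHT -> alpha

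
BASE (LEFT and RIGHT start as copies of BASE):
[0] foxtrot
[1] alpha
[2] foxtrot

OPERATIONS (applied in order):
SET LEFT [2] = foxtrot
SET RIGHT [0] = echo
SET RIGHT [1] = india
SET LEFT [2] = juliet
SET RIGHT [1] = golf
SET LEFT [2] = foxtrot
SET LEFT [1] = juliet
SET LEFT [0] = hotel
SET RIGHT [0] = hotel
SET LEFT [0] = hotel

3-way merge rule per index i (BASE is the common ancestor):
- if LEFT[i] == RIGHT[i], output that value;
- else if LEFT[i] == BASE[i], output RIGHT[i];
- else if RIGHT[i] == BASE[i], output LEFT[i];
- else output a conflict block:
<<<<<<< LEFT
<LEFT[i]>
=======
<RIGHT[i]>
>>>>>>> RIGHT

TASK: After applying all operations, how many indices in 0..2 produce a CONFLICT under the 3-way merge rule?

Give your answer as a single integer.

Answer: 1

Derivation:
Final LEFT:  [hotel, juliet, foxtrot]
Final RIGHT: [hotel, golf, foxtrot]
i=0: L=hotel R=hotel -> agree -> hotel
i=1: BASE=alpha L=juliet R=golf all differ -> CONFLICT
i=2: L=foxtrot R=foxtrot -> agree -> foxtrot
Conflict count: 1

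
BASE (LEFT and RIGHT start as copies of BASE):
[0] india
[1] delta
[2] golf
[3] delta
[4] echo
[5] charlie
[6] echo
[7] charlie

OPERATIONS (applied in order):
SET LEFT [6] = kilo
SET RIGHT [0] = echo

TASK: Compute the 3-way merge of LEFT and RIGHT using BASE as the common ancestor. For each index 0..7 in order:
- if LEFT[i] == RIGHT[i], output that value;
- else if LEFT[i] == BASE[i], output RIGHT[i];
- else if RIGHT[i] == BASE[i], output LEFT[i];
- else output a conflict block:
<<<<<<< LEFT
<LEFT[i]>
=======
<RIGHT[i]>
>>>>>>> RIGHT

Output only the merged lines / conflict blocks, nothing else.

Final LEFT:  [india, delta, golf, delta, echo, charlie, kilo, charlie]
Final RIGHT: [echo, delta, golf, delta, echo, charlie, echo, charlie]
i=0: L=india=BASE, R=echo -> take RIGHT -> echo
i=1: L=delta R=delta -> agree -> delta
i=2: L=golf R=golf -> agree -> golf
i=3: L=delta R=delta -> agree -> delta
i=4: L=echo R=echo -> agree -> echo
i=5: L=charlie R=charlie -> agree -> charlie
i=6: L=kilo, R=echo=BASE -> take LEFT -> kilo
i=7: L=charlie R=charlie -> agree -> charlie

Answer: echo
delta
golf
delta
echo
charlie
kilo
charlie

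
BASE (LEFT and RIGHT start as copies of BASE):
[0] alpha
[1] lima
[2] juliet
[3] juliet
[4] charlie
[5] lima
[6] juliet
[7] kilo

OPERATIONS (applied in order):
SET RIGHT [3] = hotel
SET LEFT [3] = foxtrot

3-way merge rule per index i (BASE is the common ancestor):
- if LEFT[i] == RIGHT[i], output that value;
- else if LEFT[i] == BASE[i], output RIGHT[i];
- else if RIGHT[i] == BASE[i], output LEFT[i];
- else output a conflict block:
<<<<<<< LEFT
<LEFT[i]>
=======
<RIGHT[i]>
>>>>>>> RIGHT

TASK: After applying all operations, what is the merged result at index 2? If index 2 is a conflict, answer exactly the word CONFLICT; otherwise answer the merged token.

Answer: juliet

Derivation:
Final LEFT:  [alpha, lima, juliet, foxtrot, charlie, lima, juliet, kilo]
Final RIGHT: [alpha, lima, juliet, hotel, charlie, lima, juliet, kilo]
i=0: L=alpha R=alpha -> agree -> alpha
i=1: L=lima R=lima -> agree -> lima
i=2: L=juliet R=juliet -> agree -> juliet
i=3: BASE=juliet L=foxtrot R=hotel all differ -> CONFLICT
i=4: L=charlie R=charlie -> agree -> charlie
i=5: L=lima R=lima -> agree -> lima
i=6: L=juliet R=juliet -> agree -> juliet
i=7: L=kilo R=kilo -> agree -> kilo
Index 2 -> juliet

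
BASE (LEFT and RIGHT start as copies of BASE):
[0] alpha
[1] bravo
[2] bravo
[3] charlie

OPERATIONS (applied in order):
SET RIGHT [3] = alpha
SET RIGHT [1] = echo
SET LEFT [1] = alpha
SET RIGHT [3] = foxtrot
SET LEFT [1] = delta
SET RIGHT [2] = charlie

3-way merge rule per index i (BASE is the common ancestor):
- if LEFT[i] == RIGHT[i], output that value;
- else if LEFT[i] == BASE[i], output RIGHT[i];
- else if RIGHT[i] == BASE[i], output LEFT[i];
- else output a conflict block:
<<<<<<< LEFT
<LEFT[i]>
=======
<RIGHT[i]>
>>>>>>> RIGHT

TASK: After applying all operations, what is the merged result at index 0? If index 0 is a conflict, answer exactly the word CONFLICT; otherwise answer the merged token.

Answer: alpha

Derivation:
Final LEFT:  [alpha, delta, bravo, charlie]
Final RIGHT: [alpha, echo, charlie, foxtrot]
i=0: L=alpha R=alpha -> agree -> alpha
i=1: BASE=bravo L=delta R=echo all differ -> CONFLICT
i=2: L=bravo=BASE, R=charlie -> take RIGHT -> charlie
i=3: L=charlie=BASE, R=foxtrot -> take RIGHT -> foxtrot
Index 0 -> alpha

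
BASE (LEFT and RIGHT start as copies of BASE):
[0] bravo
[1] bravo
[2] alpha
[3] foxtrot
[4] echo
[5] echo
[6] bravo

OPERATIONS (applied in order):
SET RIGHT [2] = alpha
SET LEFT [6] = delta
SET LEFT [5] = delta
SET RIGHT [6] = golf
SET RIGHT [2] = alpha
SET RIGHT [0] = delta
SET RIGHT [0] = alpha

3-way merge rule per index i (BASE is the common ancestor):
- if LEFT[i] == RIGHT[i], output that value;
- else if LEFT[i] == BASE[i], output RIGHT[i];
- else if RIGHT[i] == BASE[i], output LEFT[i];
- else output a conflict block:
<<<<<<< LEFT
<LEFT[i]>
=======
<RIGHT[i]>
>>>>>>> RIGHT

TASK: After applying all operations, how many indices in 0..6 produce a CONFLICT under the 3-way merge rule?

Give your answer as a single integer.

Final LEFT:  [bravo, bravo, alpha, foxtrot, echo, delta, delta]
Final RIGHT: [alpha, bravo, alpha, foxtrot, echo, echo, golf]
i=0: L=bravo=BASE, R=alpha -> take RIGHT -> alpha
i=1: L=bravo R=bravo -> agree -> bravo
i=2: L=alpha R=alpha -> agree -> alpha
i=3: L=foxtrot R=foxtrot -> agree -> foxtrot
i=4: L=echo R=echo -> agree -> echo
i=5: L=delta, R=echo=BASE -> take LEFT -> delta
i=6: BASE=bravo L=delta R=golf all differ -> CONFLICT
Conflict count: 1

Answer: 1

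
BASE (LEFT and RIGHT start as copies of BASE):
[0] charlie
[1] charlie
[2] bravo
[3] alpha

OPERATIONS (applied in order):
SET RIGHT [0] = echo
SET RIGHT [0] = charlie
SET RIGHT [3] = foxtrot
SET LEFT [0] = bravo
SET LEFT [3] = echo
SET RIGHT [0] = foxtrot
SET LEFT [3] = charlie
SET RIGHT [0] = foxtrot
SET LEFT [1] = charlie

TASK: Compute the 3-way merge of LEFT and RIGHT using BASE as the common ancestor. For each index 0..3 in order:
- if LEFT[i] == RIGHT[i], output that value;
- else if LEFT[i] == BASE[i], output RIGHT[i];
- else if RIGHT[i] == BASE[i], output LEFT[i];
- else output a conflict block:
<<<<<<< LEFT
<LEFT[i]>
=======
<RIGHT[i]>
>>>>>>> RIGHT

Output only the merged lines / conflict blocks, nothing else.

Answer: <<<<<<< LEFT
bravo
=======
foxtrot
>>>>>>> RIGHT
charlie
bravo
<<<<<<< LEFT
charlie
=======
foxtrot
>>>>>>> RIGHT

Derivation:
Final LEFT:  [bravo, charlie, bravo, charlie]
Final RIGHT: [foxtrot, charlie, bravo, foxtrot]
i=0: BASE=charlie L=bravo R=foxtrot all differ -> CONFLICT
i=1: L=charlie R=charlie -> agree -> charlie
i=2: L=bravo R=bravo -> agree -> bravo
i=3: BASE=alpha L=charlie R=foxtrot all differ -> CONFLICT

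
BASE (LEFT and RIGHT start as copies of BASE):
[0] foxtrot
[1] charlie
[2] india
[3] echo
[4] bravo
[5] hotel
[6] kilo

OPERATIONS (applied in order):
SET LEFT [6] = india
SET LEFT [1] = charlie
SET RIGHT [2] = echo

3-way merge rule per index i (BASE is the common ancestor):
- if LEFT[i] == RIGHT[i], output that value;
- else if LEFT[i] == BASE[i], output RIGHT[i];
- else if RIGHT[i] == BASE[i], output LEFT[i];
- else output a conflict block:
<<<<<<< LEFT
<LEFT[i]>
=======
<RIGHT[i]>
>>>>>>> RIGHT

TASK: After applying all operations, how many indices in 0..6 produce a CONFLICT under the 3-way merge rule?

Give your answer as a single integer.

Answer: 0

Derivation:
Final LEFT:  [foxtrot, charlie, india, echo, bravo, hotel, india]
Final RIGHT: [foxtrot, charlie, echo, echo, bravo, hotel, kilo]
i=0: L=foxtrot R=foxtrot -> agree -> foxtrot
i=1: L=charlie R=charlie -> agree -> charlie
i=2: L=india=BASE, R=echo -> take RIGHT -> echo
i=3: L=echo R=echo -> agree -> echo
i=4: L=bravo R=bravo -> agree -> bravo
i=5: L=hotel R=hotel -> agree -> hotel
i=6: L=india, R=kilo=BASE -> take LEFT -> india
Conflict count: 0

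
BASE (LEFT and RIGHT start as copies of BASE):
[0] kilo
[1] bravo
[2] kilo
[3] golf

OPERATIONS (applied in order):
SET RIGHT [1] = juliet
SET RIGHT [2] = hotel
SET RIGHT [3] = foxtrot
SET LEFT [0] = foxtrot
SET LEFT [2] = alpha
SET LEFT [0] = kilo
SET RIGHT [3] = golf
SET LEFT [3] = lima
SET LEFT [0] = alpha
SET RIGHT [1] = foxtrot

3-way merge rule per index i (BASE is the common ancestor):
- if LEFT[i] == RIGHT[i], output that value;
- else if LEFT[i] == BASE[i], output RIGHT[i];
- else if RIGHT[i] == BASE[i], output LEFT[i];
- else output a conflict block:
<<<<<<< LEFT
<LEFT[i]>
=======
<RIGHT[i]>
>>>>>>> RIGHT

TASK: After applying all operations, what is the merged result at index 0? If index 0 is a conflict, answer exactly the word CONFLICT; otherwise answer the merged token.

Final LEFT:  [alpha, bravo, alpha, lima]
Final RIGHT: [kilo, foxtrot, hotel, golf]
i=0: L=alpha, R=kilo=BASE -> take LEFT -> alpha
i=1: L=bravo=BASE, R=foxtrot -> take RIGHT -> foxtrot
i=2: BASE=kilo L=alpha R=hotel all differ -> CONFLICT
i=3: L=lima, R=golf=BASE -> take LEFT -> lima
Index 0 -> alpha

Answer: alpha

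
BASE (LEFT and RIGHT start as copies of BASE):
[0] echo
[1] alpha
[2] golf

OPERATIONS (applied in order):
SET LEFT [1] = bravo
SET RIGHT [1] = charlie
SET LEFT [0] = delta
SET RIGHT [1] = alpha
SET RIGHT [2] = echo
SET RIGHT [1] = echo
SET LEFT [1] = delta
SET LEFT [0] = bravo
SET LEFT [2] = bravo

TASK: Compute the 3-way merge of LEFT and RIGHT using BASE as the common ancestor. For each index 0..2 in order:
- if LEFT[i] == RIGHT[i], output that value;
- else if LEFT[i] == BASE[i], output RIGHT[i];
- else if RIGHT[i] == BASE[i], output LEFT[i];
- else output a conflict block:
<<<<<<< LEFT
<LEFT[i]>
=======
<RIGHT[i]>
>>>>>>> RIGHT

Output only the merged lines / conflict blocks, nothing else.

Answer: bravo
<<<<<<< LEFT
delta
=======
echo
>>>>>>> RIGHT
<<<<<<< LEFT
bravo
=======
echo
>>>>>>> RIGHT

Derivation:
Final LEFT:  [bravo, delta, bravo]
Final RIGHT: [echo, echo, echo]
i=0: L=bravo, R=echo=BASE -> take LEFT -> bravo
i=1: BASE=alpha L=delta R=echo all differ -> CONFLICT
i=2: BASE=golf L=bravo R=echo all differ -> CONFLICT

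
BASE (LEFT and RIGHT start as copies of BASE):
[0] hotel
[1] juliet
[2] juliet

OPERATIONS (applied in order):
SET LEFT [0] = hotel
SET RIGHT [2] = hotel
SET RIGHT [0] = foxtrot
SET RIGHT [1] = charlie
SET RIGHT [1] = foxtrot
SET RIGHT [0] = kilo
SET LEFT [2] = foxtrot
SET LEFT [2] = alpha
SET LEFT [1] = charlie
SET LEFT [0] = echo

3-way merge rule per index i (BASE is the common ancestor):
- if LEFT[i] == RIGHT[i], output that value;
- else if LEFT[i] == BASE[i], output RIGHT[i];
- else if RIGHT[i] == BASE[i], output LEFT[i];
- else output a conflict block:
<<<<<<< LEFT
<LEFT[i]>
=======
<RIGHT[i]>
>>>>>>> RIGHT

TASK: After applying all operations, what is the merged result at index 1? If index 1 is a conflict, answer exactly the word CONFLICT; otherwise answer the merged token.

Final LEFT:  [echo, charlie, alpha]
Final RIGHT: [kilo, foxtrot, hotel]
i=0: BASE=hotel L=echo R=kilo all differ -> CONFLICT
i=1: BASE=juliet L=charlie R=foxtrot all differ -> CONFLICT
i=2: BASE=juliet L=alpha R=hotel all differ -> CONFLICT
Index 1 -> CONFLICT

Answer: CONFLICT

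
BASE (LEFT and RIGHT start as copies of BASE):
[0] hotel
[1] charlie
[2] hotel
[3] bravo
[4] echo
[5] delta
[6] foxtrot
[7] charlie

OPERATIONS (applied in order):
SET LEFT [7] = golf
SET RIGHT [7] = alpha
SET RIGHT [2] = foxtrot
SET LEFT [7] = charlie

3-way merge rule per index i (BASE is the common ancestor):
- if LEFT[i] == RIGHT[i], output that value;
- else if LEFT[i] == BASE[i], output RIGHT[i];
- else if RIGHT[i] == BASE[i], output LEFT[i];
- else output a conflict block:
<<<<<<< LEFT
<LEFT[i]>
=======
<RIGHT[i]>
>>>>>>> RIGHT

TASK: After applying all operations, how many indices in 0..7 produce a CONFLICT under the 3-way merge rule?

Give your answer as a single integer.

Answer: 0

Derivation:
Final LEFT:  [hotel, charlie, hotel, bravo, echo, delta, foxtrot, charlie]
Final RIGHT: [hotel, charlie, foxtrot, bravo, echo, delta, foxtrot, alpha]
i=0: L=hotel R=hotel -> agree -> hotel
i=1: L=charlie R=charlie -> agree -> charlie
i=2: L=hotel=BASE, R=foxtrot -> take RIGHT -> foxtrot
i=3: L=bravo R=bravo -> agree -> bravo
i=4: L=echo R=echo -> agree -> echo
i=5: L=delta R=delta -> agree -> delta
i=6: L=foxtrot R=foxtrot -> agree -> foxtrot
i=7: L=charlie=BASE, R=alpha -> take RIGHT -> alpha
Conflict count: 0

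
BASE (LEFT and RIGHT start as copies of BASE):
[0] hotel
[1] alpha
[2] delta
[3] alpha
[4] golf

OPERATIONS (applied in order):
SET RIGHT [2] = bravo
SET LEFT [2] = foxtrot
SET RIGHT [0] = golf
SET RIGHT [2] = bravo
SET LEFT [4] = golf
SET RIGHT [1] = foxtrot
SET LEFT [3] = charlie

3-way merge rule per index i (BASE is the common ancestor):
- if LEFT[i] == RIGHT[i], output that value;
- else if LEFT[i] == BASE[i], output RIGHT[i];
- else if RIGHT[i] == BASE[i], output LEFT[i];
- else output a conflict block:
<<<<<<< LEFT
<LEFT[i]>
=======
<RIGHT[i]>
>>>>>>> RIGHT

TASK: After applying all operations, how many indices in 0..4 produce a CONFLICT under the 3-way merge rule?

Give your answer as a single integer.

Final LEFT:  [hotel, alpha, foxtrot, charlie, golf]
Final RIGHT: [golf, foxtrot, bravo, alpha, golf]
i=0: L=hotel=BASE, R=golf -> take RIGHT -> golf
i=1: L=alpha=BASE, R=foxtrot -> take RIGHT -> foxtrot
i=2: BASE=delta L=foxtrot R=bravo all differ -> CONFLICT
i=3: L=charlie, R=alpha=BASE -> take LEFT -> charlie
i=4: L=golf R=golf -> agree -> golf
Conflict count: 1

Answer: 1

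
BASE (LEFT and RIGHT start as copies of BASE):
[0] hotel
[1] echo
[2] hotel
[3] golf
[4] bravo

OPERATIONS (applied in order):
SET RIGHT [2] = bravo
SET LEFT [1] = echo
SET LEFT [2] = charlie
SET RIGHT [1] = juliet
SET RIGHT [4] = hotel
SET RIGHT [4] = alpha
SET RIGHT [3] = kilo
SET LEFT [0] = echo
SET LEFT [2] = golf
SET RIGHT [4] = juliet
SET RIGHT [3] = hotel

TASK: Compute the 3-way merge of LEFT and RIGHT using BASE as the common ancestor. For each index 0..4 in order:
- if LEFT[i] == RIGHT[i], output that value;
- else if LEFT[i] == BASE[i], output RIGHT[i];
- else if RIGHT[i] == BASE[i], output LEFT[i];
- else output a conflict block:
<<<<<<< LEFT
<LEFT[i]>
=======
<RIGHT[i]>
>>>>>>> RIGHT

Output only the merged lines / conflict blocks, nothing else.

Final LEFT:  [echo, echo, golf, golf, bravo]
Final RIGHT: [hotel, juliet, bravo, hotel, juliet]
i=0: L=echo, R=hotel=BASE -> take LEFT -> echo
i=1: L=echo=BASE, R=juliet -> take RIGHT -> juliet
i=2: BASE=hotel L=golf R=bravo all differ -> CONFLICT
i=3: L=golf=BASE, R=hotel -> take RIGHT -> hotel
i=4: L=bravo=BASE, R=juliet -> take RIGHT -> juliet

Answer: echo
juliet
<<<<<<< LEFT
golf
=======
bravo
>>>>>>> RIGHT
hotel
juliet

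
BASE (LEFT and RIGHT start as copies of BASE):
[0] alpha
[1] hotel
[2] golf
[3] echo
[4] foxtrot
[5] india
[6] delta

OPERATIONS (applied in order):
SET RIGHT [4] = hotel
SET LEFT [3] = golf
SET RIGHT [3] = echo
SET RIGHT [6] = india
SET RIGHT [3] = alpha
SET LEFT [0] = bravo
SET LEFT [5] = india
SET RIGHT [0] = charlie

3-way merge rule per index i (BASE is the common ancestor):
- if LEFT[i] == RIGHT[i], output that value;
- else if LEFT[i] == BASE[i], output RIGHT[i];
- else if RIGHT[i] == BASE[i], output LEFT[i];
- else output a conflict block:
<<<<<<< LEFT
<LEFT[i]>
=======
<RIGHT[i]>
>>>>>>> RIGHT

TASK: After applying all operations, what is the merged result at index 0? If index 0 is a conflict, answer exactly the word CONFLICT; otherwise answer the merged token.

Answer: CONFLICT

Derivation:
Final LEFT:  [bravo, hotel, golf, golf, foxtrot, india, delta]
Final RIGHT: [charlie, hotel, golf, alpha, hotel, india, india]
i=0: BASE=alpha L=bravo R=charlie all differ -> CONFLICT
i=1: L=hotel R=hotel -> agree -> hotel
i=2: L=golf R=golf -> agree -> golf
i=3: BASE=echo L=golf R=alpha all differ -> CONFLICT
i=4: L=foxtrot=BASE, R=hotel -> take RIGHT -> hotel
i=5: L=india R=india -> agree -> india
i=6: L=delta=BASE, R=india -> take RIGHT -> india
Index 0 -> CONFLICT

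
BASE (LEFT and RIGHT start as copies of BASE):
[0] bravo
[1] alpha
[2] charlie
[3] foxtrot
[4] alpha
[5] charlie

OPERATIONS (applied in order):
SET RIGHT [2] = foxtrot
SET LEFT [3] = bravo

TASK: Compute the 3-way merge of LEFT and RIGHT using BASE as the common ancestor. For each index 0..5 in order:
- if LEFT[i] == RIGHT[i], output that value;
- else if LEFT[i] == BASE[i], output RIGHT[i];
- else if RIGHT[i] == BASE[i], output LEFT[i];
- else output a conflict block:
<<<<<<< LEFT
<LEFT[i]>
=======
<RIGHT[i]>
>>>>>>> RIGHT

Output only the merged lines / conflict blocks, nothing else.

Answer: bravo
alpha
foxtrot
bravo
alpha
charlie

Derivation:
Final LEFT:  [bravo, alpha, charlie, bravo, alpha, charlie]
Final RIGHT: [bravo, alpha, foxtrot, foxtrot, alpha, charlie]
i=0: L=bravo R=bravo -> agree -> bravo
i=1: L=alpha R=alpha -> agree -> alpha
i=2: L=charlie=BASE, R=foxtrot -> take RIGHT -> foxtrot
i=3: L=bravo, R=foxtrot=BASE -> take LEFT -> bravo
i=4: L=alpha R=alpha -> agree -> alpha
i=5: L=charlie R=charlie -> agree -> charlie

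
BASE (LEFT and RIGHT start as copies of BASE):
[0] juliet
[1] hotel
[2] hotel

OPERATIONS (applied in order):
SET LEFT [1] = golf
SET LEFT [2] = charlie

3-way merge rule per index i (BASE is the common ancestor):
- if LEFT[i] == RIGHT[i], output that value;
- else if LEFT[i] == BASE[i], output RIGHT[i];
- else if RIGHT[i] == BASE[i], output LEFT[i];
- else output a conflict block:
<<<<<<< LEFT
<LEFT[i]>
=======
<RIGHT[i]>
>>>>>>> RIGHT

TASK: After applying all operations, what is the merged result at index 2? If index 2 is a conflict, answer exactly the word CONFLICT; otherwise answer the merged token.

Final LEFT:  [juliet, golf, charlie]
Final RIGHT: [juliet, hotel, hotel]
i=0: L=juliet R=juliet -> agree -> juliet
i=1: L=golf, R=hotel=BASE -> take LEFT -> golf
i=2: L=charlie, R=hotel=BASE -> take LEFT -> charlie
Index 2 -> charlie

Answer: charlie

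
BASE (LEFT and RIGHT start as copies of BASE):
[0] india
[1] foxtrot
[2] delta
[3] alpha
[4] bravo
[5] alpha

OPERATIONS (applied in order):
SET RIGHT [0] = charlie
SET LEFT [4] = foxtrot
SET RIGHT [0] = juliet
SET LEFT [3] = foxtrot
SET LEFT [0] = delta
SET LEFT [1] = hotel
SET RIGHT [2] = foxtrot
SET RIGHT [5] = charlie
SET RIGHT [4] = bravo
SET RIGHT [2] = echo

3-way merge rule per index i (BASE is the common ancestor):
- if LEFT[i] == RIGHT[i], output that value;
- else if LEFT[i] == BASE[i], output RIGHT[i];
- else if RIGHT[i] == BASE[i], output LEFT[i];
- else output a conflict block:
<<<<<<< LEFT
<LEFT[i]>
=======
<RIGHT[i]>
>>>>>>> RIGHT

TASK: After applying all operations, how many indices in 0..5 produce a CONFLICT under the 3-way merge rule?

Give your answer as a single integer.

Final LEFT:  [delta, hotel, delta, foxtrot, foxtrot, alpha]
Final RIGHT: [juliet, foxtrot, echo, alpha, bravo, charlie]
i=0: BASE=india L=delta R=juliet all differ -> CONFLICT
i=1: L=hotel, R=foxtrot=BASE -> take LEFT -> hotel
i=2: L=delta=BASE, R=echo -> take RIGHT -> echo
i=3: L=foxtrot, R=alpha=BASE -> take LEFT -> foxtrot
i=4: L=foxtrot, R=bravo=BASE -> take LEFT -> foxtrot
i=5: L=alpha=BASE, R=charlie -> take RIGHT -> charlie
Conflict count: 1

Answer: 1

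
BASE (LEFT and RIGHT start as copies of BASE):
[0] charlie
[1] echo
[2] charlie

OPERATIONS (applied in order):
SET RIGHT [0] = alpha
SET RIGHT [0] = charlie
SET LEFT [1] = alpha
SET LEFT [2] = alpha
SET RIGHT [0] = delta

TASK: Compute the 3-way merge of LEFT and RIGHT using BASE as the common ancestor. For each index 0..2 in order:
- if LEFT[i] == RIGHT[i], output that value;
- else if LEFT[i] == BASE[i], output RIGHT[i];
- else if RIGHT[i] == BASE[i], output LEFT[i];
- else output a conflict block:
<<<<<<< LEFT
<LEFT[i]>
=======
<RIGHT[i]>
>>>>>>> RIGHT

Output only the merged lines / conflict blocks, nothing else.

Answer: delta
alpha
alpha

Derivation:
Final LEFT:  [charlie, alpha, alpha]
Final RIGHT: [delta, echo, charlie]
i=0: L=charlie=BASE, R=delta -> take RIGHT -> delta
i=1: L=alpha, R=echo=BASE -> take LEFT -> alpha
i=2: L=alpha, R=charlie=BASE -> take LEFT -> alpha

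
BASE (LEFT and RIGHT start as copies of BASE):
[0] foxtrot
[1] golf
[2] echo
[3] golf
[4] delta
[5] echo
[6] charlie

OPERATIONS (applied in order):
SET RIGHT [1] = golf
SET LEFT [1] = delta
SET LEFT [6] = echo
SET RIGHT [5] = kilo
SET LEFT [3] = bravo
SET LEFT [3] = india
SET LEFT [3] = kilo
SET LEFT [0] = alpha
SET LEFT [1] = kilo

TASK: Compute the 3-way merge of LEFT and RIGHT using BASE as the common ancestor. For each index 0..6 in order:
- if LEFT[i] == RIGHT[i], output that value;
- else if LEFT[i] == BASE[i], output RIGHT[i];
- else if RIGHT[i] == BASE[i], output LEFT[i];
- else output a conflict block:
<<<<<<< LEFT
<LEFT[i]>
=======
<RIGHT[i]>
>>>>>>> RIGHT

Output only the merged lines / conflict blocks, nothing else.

Answer: alpha
kilo
echo
kilo
delta
kilo
echo

Derivation:
Final LEFT:  [alpha, kilo, echo, kilo, delta, echo, echo]
Final RIGHT: [foxtrot, golf, echo, golf, delta, kilo, charlie]
i=0: L=alpha, R=foxtrot=BASE -> take LEFT -> alpha
i=1: L=kilo, R=golf=BASE -> take LEFT -> kilo
i=2: L=echo R=echo -> agree -> echo
i=3: L=kilo, R=golf=BASE -> take LEFT -> kilo
i=4: L=delta R=delta -> agree -> delta
i=5: L=echo=BASE, R=kilo -> take RIGHT -> kilo
i=6: L=echo, R=charlie=BASE -> take LEFT -> echo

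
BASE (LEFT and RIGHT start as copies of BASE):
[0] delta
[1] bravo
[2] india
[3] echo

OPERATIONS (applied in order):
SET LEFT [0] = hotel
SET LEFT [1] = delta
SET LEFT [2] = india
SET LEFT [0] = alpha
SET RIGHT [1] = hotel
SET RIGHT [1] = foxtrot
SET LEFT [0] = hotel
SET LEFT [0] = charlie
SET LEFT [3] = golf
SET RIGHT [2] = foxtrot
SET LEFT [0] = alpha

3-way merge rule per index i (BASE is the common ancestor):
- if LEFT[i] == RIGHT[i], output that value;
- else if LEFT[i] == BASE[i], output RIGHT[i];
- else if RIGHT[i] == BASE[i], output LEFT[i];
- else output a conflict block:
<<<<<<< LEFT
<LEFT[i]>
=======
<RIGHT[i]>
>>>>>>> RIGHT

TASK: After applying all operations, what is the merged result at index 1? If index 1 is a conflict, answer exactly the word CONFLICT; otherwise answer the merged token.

Answer: CONFLICT

Derivation:
Final LEFT:  [alpha, delta, india, golf]
Final RIGHT: [delta, foxtrot, foxtrot, echo]
i=0: L=alpha, R=delta=BASE -> take LEFT -> alpha
i=1: BASE=bravo L=delta R=foxtrot all differ -> CONFLICT
i=2: L=india=BASE, R=foxtrot -> take RIGHT -> foxtrot
i=3: L=golf, R=echo=BASE -> take LEFT -> golf
Index 1 -> CONFLICT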